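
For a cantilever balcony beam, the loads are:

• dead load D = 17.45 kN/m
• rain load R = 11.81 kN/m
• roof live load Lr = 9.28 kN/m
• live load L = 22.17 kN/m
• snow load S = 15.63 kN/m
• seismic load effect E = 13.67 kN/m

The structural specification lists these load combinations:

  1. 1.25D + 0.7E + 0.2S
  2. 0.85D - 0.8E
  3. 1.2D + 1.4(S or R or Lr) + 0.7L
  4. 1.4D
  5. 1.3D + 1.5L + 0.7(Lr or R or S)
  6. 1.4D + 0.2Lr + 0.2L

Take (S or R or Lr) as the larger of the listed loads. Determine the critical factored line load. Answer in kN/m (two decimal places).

66.88 kN/m

(S or R or Lr) → S = 15.63 kN/m; (Lr or R or S) → S = 15.63 kN/m.
1. 1.25(17.45) + 0.7(13.67) + 0.2(15.63) = 34.51
2. 0.85(17.45) - 0.8(13.67) = 3.90
3. 1.2(17.45) + 1.4(15.63) + 0.7(22.17) = 58.34
4. 1.4(17.45) = 24.43
5. 1.3(17.45) + 1.5(22.17) + 0.7(15.63) = 66.88
6. 1.4(17.45) + 0.2(9.28) + 0.2(22.17) = 30.72
The controlling combination is 5, giving 66.88 kN/m.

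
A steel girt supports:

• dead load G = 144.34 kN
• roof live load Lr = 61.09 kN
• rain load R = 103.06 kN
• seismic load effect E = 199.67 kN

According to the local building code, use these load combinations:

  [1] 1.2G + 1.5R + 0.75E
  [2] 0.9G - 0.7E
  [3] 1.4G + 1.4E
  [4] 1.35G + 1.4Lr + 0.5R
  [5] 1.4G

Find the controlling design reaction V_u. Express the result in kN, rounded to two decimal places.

481.61 kN

[1] 1.2(144.34) + 1.5(103.06) + 0.75(199.67) = 477.55
[2] 0.9(144.34) - 0.7(199.67) = -9.86
[3] 1.4(144.34) + 1.4(199.67) = 481.61
[4] 1.35(144.34) + 1.4(61.09) + 0.5(103.06) = 331.92
[5] 1.4(144.34) = 202.08
The controlling combination is 3, giving 481.61 kN.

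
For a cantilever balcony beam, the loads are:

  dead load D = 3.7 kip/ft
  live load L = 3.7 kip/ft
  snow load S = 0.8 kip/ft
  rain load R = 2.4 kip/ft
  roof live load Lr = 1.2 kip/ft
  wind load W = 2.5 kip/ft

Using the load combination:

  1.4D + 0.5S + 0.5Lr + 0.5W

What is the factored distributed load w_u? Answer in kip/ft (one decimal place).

7.4 kip/ft

1.4(3.7) + 0.5(0.8) + 0.5(1.2) + 0.5(2.5) = 7.4
w_u = 7.4 kip/ft.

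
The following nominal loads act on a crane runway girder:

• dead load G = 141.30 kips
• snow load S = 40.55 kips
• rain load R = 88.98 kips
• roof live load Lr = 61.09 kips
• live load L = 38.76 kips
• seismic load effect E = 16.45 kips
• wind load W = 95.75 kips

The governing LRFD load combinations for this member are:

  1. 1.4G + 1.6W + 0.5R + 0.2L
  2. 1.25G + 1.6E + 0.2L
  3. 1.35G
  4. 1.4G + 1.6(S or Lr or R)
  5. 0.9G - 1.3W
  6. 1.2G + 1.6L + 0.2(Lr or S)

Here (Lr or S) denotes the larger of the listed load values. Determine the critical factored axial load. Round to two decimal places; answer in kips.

403.26 kips

(S or Lr or R) → R = 88.98 kips; (Lr or S) → Lr = 61.09 kips.
1. 1.4(141.30) + 1.6(95.75) + 0.5(88.98) + 0.2(38.76) = 197.82 + 153.20 + 44.49 + 7.75 = 403.26
2. 1.25(141.30) + 1.6(16.45) + 0.2(38.76) = 176.63 + 26.32 + 7.75 = 210.70
3. 1.35(141.30) = 190.76
4. 1.4(141.30) + 1.6(88.98) = 197.82 + 142.37 = 340.19
5. 0.9(141.30) - 1.3(95.75) = 2.70
6. 1.2(141.30) + 1.6(38.76) + 0.2(61.09) = 243.79
The controlling combination is 1, giving 403.26 kips.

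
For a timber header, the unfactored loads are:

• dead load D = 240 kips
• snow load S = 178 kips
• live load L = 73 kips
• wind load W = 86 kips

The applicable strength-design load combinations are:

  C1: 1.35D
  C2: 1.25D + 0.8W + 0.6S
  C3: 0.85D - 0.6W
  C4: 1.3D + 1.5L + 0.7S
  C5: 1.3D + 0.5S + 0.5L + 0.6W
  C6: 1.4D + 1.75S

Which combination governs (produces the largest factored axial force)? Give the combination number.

Combination 6

C1: 1.35(240) = 324.00
C2: 1.25(240) + 0.8(86) + 0.6(178) = 300.00 + 68.80 + 106.80 = 475.60
C3: 0.85(240) - 0.6(86) = 204.00 - 51.60 = 152.40
C4: 1.3(240) + 1.5(73) + 0.7(178) = 312.00 + 109.50 + 124.60 = 546.10
C5: 1.3(240) + 0.5(178) + 0.5(73) + 0.6(86) = 312.00 + 89.00 + 36.50 + 51.60 = 489.10
C6: 1.4(240) + 1.75(178) = 336.00 + 311.50 = 647.50
The largest value is 647.50 kips from combination 6.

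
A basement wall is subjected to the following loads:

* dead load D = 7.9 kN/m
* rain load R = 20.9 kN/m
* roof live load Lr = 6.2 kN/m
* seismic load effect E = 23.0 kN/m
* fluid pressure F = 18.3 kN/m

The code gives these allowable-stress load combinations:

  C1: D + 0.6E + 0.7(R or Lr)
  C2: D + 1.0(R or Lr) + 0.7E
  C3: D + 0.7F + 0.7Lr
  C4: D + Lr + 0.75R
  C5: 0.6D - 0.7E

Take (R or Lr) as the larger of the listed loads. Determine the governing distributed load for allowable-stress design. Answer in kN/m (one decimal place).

44.9 kN/m

(R or Lr) → R = 20.9 kN/m.
C1: 1.0(7.9) + 0.6(23.0) + 0.7(20.9) = 36.3
C2: 1.0(7.9) + 1.0(20.9) + 0.7(23.0) = 44.9
C3: 1.0(7.9) + 0.7(18.3) + 0.7(6.2) = 25.1
C4: 1.0(7.9) + 1.0(6.2) + 0.75(20.9) = 29.8
C5: 0.6(7.9) - 0.7(23.0) = -11.4
The controlling combination is 2, giving 44.9 kN/m.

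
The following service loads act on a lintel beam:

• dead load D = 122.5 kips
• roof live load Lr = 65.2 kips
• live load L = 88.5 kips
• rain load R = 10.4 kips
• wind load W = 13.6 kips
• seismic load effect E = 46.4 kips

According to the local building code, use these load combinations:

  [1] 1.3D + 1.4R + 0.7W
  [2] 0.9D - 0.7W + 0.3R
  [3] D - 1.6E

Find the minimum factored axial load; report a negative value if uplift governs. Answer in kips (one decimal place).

48.3 kips

[1] 1.3(122.5) + 1.4(10.4) + 0.7(13.6) = 183.3
[2] 0.9(122.5) - 0.7(13.6) + 0.3(10.4) = 110.3 - 9.5 + 3.1 = 103.9
[3] 1.0(122.5) - 1.6(46.4) = 122.5 - 74.2 = 48.3
Combination 3 gives the minimum: 48.3 kips.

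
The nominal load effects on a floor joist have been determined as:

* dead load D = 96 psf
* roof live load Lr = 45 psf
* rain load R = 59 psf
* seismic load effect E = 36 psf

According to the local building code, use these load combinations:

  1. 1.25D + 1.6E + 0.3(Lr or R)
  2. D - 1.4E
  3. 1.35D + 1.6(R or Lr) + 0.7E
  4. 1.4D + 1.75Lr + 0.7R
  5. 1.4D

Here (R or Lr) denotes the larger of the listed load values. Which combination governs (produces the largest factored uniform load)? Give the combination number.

Combination 4

(Lr or R) → R = 59 psf; (R or Lr) → R = 59 psf.
1. 1.25(96) + 1.6(36) + 0.3(59) = 195.30
2. 1.0(96) - 1.4(36) = 45.60
3. 1.35(96) + 1.6(59) + 0.7(36) = 249.20
4. 1.4(96) + 1.75(45) + 0.7(59) = 254.45
5. 1.4(96) = 134.40
The largest value is 254.45 psf from combination 4.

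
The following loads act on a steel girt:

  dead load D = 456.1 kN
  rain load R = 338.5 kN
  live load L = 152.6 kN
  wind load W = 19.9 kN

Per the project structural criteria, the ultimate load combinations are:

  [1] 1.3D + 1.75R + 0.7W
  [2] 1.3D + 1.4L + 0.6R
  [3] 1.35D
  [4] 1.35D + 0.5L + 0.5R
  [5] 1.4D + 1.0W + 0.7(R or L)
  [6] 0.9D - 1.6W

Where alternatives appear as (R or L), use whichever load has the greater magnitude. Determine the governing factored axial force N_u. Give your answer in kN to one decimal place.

1199.2 kN

(R or L) → R = 338.5 kN.
[1] 1.3(456.1) + 1.75(338.5) + 0.7(19.9) = 1199.2
[2] 1.3(456.1) + 1.4(152.6) + 0.6(338.5) = 1009.7
[3] 1.35(456.1) = 615.7
[4] 1.35(456.1) + 0.5(152.6) + 0.5(338.5) = 861.3
[5] 1.4(456.1) + 1.0(19.9) + 0.7(338.5) = 895.4
[6] 0.9(456.1) - 1.6(19.9) = 378.7
The controlling combination is 1, giving 1199.2 kN.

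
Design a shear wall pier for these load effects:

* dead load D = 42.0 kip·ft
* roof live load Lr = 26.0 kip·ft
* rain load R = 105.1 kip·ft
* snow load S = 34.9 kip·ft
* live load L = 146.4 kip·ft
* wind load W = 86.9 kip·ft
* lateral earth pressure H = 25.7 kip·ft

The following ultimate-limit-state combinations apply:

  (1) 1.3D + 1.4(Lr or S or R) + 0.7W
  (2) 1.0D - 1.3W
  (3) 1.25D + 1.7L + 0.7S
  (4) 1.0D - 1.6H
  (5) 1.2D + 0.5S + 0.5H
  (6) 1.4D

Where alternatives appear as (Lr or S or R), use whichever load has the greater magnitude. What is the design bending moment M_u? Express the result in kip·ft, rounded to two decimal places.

(Lr or S or R) → R = 105.1 kip·ft.
(1) 1.3(42.0) + 1.4(105.1) + 0.7(86.9) = 54.60 + 147.14 + 60.83 = 262.57
(2) 1.0(42.0) - 1.3(86.9) = 42.00 - 112.97 = -70.97
(3) 1.25(42.0) + 1.7(146.4) + 0.7(34.9) = 52.50 + 248.88 + 24.43 = 325.81
(4) 1.0(42.0) - 1.6(25.7) = 42.00 - 41.12 = 0.88
(5) 1.2(42.0) + 0.5(34.9) + 0.5(25.7) = 50.40 + 17.45 + 12.85 = 80.70
(6) 1.4(42.0) = 58.80
Combination 3 governs: M_u = 325.81 kip·ft.

325.81 kip·ft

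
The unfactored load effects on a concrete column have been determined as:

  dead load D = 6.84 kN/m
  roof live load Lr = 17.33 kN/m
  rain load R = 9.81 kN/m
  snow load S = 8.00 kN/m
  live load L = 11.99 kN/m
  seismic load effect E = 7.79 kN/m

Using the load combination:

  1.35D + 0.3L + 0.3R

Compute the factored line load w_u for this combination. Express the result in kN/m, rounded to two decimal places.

1.35(6.84) + 0.3(11.99) + 0.3(9.81) = 9.23 + 3.60 + 2.94 = 15.77
w_u = 15.77 kN/m.

15.77 kN/m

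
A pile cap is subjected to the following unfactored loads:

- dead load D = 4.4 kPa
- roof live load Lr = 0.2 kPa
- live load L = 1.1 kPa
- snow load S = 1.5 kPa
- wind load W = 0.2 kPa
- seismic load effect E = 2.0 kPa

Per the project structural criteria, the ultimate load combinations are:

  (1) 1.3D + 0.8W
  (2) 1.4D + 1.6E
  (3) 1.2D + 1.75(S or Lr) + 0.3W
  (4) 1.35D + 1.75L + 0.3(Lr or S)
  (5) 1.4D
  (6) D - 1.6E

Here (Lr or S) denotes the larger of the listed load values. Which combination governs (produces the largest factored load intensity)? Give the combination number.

(S or Lr) → S = 1.5 kPa; (Lr or S) → S = 1.5 kPa.
(1) 1.3(4.4) + 0.8(0.2) = 5.7 + 0.2 = 5.9
(2) 1.4(4.4) + 1.6(2.0) = 6.2 + 3.2 = 9.4
(3) 1.2(4.4) + 1.75(1.5) + 0.3(0.2) = 5.3 + 2.6 + 0.1 = 8.0
(4) 1.35(4.4) + 1.75(1.1) + 0.3(1.5) = 5.9 + 1.9 + 0.5 = 8.3
(5) 1.4(4.4) = 6.2
(6) 1.0(4.4) - 1.6(2.0) = 4.4 - 3.2 = 1.2
The largest value is 9.4 kPa from combination 2.

Combination 2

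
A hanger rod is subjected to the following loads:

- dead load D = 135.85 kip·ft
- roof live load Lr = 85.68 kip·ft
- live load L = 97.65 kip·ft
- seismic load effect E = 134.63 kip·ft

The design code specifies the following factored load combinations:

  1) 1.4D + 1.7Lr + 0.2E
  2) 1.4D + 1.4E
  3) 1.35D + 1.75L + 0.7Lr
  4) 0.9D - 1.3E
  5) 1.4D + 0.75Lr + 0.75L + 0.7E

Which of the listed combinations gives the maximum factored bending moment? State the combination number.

1) 1.4(135.85) + 1.7(85.68) + 0.2(134.63) = 362.77
2) 1.4(135.85) + 1.4(134.63) = 190.19 + 188.48 = 378.67
3) 1.35(135.85) + 1.75(97.65) + 0.7(85.68) = 414.26
4) 0.9(135.85) - 1.3(134.63) = 122.27 - 175.02 = -52.75
5) 1.4(135.85) + 0.75(85.68) + 0.75(97.65) + 0.7(134.63) = 190.19 + 64.26 + 73.24 + 94.24 = 421.93
The largest value is 421.93 kip·ft from combination 5.

Combination 5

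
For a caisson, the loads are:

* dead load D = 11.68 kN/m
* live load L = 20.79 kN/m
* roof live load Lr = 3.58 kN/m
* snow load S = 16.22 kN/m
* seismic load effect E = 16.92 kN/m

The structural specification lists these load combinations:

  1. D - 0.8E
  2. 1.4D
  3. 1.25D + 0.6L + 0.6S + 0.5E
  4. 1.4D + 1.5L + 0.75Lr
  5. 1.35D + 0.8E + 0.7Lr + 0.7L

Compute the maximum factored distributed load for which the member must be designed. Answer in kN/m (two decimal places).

1. 1.0(11.68) - 0.8(16.92) = -1.86
2. 1.4(11.68) = 16.35
3. 1.25(11.68) + 0.6(20.79) + 0.6(16.22) + 0.5(16.92) = 45.27
4. 1.4(11.68) + 1.5(20.79) + 0.75(3.58) = 50.22
5. 1.35(11.68) + 0.8(16.92) + 0.7(3.58) + 0.7(20.79) = 46.36
The controlling combination is 4, giving 50.22 kN/m.

50.22 kN/m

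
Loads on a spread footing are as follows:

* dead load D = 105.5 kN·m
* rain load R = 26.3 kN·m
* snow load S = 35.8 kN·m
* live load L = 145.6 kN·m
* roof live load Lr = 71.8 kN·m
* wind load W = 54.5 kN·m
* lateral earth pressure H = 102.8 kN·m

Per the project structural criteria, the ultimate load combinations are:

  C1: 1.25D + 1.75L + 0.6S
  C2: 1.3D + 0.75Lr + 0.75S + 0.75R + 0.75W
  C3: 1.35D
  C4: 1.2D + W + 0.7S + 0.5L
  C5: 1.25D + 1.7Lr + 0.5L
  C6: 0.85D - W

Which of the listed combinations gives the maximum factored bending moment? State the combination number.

C1: 1.25(105.5) + 1.75(145.6) + 0.6(35.8) = 408.16
C2: 1.3(105.5) + 0.75(71.8) + 0.75(35.8) + 0.75(26.3) + 0.75(54.5) = 278.45
C3: 1.35(105.5) = 142.43
C4: 1.2(105.5) + 1.0(54.5) + 0.7(35.8) + 0.5(145.6) = 278.96
C5: 1.25(105.5) + 1.7(71.8) + 0.5(145.6) = 326.74
C6: 0.85(105.5) - 1.0(54.5) = 35.18
The largest value is 408.16 kN·m from combination 1.

Combination 1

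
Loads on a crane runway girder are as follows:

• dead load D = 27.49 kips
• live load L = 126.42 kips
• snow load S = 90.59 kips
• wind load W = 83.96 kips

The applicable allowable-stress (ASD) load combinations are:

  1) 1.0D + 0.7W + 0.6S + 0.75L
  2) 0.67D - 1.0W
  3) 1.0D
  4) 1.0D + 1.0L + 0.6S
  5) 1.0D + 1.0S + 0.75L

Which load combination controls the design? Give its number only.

1) 1.0(27.49) + 0.7(83.96) + 0.6(90.59) + 0.75(126.42) = 27.49 + 58.77 + 54.35 + 94.82 = 235.43
2) 0.67(27.49) - 1.0(83.96) = 18.42 - 83.96 = -65.54
3) 1.0(27.49) = 27.49
4) 1.0(27.49) + 1.0(126.42) + 0.6(90.59) = 27.49 + 126.42 + 54.35 = 208.26
5) 1.0(27.49) + 1.0(90.59) + 0.75(126.42) = 27.49 + 90.59 + 94.82 = 212.90
The largest value is 235.43 kips from combination 1.

Combination 1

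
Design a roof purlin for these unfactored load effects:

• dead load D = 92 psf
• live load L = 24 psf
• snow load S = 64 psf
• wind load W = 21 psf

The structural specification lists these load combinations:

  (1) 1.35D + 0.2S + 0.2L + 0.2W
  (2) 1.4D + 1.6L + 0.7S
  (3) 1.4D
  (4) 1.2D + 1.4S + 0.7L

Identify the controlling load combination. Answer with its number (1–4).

(1) 1.35(92) + 0.2(64) + 0.2(24) + 0.2(21) = 124.20 + 12.80 + 4.80 + 4.20 = 146.00
(2) 1.4(92) + 1.6(24) + 0.7(64) = 128.80 + 38.40 + 44.80 = 212.00
(3) 1.4(92) = 128.80
(4) 1.2(92) + 1.4(64) + 0.7(24) = 110.40 + 89.60 + 16.80 = 216.80
The largest value is 216.80 psf from combination 4.

Combination 4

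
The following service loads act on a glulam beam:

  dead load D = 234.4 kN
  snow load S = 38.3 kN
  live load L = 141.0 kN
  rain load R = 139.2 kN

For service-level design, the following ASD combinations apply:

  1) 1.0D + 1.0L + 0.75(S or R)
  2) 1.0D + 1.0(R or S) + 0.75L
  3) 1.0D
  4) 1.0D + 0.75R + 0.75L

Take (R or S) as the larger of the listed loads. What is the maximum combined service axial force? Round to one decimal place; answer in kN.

479.8 kN

(S or R) → R = 139.2 kN; (R or S) → R = 139.2 kN.
1) 1.0(234.4) + 1.0(141.0) + 0.75(139.2) = 234.4 + 141.0 + 104.4 = 479.8
2) 1.0(234.4) + 1.0(139.2) + 0.75(141.0) = 234.4 + 139.2 + 105.8 = 479.4
3) 1.0(234.4) = 234.4
4) 1.0(234.4) + 0.75(139.2) + 0.75(141.0) = 234.4 + 104.4 + 105.8 = 444.6
Maximum is from combination 1.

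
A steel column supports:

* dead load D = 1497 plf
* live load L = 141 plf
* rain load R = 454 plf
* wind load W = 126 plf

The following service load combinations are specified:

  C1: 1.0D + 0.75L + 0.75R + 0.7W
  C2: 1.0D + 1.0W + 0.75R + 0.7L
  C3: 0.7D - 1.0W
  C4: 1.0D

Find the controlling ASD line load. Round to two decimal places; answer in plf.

C1: 1.0(1497) + 0.75(141) + 0.75(454) + 0.7(126) = 1497.00 + 105.75 + 340.50 + 88.20 = 2031.45
C2: 1.0(1497) + 1.0(126) + 0.75(454) + 0.7(141) = 1497.00 + 126.00 + 340.50 + 98.70 = 2062.20
C3: 0.7(1497) - 1.0(126) = 1047.90 - 126.00 = 921.90
C4: 1.0(1497) = 1497.00
The controlling combination is 2, giving 2062.20 plf.

2062.20 plf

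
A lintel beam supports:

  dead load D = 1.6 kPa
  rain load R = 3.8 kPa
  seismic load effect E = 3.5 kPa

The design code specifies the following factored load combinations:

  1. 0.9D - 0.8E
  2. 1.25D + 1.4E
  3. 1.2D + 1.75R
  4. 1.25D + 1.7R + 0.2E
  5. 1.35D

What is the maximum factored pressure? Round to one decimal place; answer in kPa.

1. 0.9(1.6) - 0.8(3.5) = 1.4 - 2.8 = -1.4
2. 1.25(1.6) + 1.4(3.5) = 2.0 + 4.9 = 6.9
3. 1.2(1.6) + 1.75(3.8) = 1.9 + 6.7 = 8.6
4. 1.25(1.6) + 1.7(3.8) + 0.2(3.5) = 2.0 + 6.5 + 0.7 = 9.2
5. 1.35(1.6) = 2.2
The controlling combination is 4, giving 9.2 kPa.

9.2 kPa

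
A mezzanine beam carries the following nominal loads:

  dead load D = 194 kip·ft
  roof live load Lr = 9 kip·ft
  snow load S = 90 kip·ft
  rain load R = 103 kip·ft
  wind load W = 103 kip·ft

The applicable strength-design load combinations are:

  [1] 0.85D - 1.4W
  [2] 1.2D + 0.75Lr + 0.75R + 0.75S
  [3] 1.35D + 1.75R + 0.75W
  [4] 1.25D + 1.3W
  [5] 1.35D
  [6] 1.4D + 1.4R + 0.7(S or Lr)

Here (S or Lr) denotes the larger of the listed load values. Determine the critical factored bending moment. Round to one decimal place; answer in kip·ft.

(S or Lr) → S = 90 kip·ft.
[1] 0.85(194) - 1.4(103) = 20.7
[2] 1.2(194) + 0.75(9) + 0.75(103) + 0.75(90) = 384.3
[3] 1.35(194) + 1.75(103) + 0.75(103) = 519.4
[4] 1.25(194) + 1.3(103) = 376.4
[5] 1.35(194) = 261.9
[6] 1.4(194) + 1.4(103) + 0.7(90) = 478.8
Combination 3 governs: M_u = 519.4 kip·ft.

519.4 kip·ft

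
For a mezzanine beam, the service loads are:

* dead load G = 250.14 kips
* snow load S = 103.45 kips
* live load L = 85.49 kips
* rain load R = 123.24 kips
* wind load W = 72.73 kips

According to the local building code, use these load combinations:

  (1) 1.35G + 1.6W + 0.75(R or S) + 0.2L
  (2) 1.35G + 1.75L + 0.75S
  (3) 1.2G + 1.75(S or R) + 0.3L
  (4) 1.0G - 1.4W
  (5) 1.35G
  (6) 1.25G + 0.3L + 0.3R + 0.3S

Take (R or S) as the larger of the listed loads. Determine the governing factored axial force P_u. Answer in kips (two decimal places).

(R or S) → R = 123.24 kips; (S or R) → R = 123.24 kips.
(1) 1.35(250.14) + 1.6(72.73) + 0.75(123.24) + 0.2(85.49) = 337.69 + 116.37 + 92.43 + 17.10 = 563.59
(2) 1.35(250.14) + 1.75(85.49) + 0.75(103.45) = 564.88
(3) 1.2(250.14) + 1.75(123.24) + 0.3(85.49) = 300.17 + 215.67 + 25.65 = 541.49
(4) 1.0(250.14) - 1.4(72.73) = 250.14 - 101.82 = 148.32
(5) 1.35(250.14) = 337.69
(6) 1.25(250.14) + 0.3(85.49) + 0.3(123.24) + 0.3(103.45) = 406.33
The controlling combination is 2, giving 564.88 kips.

564.88 kips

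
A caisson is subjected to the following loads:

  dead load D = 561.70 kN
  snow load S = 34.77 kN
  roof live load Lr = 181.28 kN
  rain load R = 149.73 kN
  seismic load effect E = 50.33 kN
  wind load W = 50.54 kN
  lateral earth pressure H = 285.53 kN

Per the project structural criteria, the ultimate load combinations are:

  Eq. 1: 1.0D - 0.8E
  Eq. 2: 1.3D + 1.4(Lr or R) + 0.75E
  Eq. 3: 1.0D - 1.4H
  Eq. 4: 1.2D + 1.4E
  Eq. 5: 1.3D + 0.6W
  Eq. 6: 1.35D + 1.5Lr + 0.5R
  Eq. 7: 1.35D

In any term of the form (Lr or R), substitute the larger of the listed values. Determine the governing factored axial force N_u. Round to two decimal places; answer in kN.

1105.08 kN

(Lr or R) → Lr = 181.28 kN.
Eq. 1: 1.0(561.70) - 0.8(50.33) = 521.44
Eq. 2: 1.3(561.70) + 1.4(181.28) + 0.75(50.33) = 1021.75
Eq. 3: 1.0(561.70) - 1.4(285.53) = 161.96
Eq. 4: 1.2(561.70) + 1.4(50.33) = 744.50
Eq. 5: 1.3(561.70) + 0.6(50.54) = 760.53
Eq. 6: 1.35(561.70) + 1.5(181.28) + 0.5(149.73) = 1105.08
Eq. 7: 1.35(561.70) = 758.30
Maximum is from combination 6.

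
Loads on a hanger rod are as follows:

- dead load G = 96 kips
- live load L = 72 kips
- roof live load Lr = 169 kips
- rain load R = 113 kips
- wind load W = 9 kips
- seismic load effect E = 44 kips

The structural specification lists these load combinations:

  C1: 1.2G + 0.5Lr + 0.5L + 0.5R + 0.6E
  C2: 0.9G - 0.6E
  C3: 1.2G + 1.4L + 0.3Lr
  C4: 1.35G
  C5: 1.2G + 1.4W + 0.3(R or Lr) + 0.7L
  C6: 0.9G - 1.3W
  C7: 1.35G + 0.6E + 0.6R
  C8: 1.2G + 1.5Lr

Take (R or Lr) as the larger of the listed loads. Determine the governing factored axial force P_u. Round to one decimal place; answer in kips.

368.7 kips

(R or Lr) → Lr = 169 kips.
C1: 1.2(96) + 0.5(169) + 0.5(72) + 0.5(113) + 0.6(44) = 318.6
C2: 0.9(96) - 0.6(44) = 60.0
C3: 1.2(96) + 1.4(72) + 0.3(169) = 266.7
C4: 1.35(96) = 129.6
C5: 1.2(96) + 1.4(9) + 0.3(169) + 0.7(72) = 228.9
C6: 0.9(96) - 1.3(9) = 74.7
C7: 1.35(96) + 0.6(44) + 0.6(113) = 223.8
C8: 1.2(96) + 1.5(169) = 368.7
The controlling combination is 8, giving 368.7 kips.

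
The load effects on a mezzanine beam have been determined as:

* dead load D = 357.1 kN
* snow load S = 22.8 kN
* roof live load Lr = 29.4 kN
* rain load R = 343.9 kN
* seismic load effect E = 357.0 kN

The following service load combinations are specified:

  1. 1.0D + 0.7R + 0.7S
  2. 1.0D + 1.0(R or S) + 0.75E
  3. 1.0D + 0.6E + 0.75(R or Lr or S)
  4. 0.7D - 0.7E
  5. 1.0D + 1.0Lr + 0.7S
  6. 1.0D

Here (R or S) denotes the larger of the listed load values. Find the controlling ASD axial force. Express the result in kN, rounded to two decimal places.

(R or S) → R = 343.9 kN; (R or Lr or S) → R = 343.9 kN.
1. 1.0(357.1) + 0.7(343.9) + 0.7(22.8) = 357.10 + 240.73 + 15.96 = 613.79
2. 1.0(357.1) + 1.0(343.9) + 0.75(357.0) = 357.10 + 343.90 + 267.75 = 968.75
3. 1.0(357.1) + 0.6(357.0) + 0.75(343.9) = 357.10 + 214.20 + 257.93 = 829.23
4. 0.7(357.1) - 0.7(357.0) = 249.97 - 249.90 = 0.07
5. 1.0(357.1) + 1.0(29.4) + 0.7(22.8) = 357.10 + 29.40 + 15.96 = 402.46
6. 1.0(357.1) = 357.10
Combination 2 governs: N = 968.75 kN.

968.75 kN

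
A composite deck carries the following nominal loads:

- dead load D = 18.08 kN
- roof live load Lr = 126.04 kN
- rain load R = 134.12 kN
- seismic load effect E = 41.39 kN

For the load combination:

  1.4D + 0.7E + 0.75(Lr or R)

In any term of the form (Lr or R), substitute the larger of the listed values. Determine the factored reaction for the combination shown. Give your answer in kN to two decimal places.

154.88 kN

(Lr or R) → R = 134.12 kN.
1.4(18.08) + 0.7(41.39) + 0.75(134.12) = 154.88
V_u = 154.88 kN.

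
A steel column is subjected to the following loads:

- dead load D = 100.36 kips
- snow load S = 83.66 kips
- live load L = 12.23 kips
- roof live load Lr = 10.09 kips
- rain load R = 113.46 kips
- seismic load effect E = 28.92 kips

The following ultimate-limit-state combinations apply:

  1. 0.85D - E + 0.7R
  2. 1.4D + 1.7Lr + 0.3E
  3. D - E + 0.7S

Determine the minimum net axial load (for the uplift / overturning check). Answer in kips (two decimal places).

1. 0.85(100.36) - 1.0(28.92) + 0.7(113.46) = 85.31 - 28.92 + 79.42 = 135.81
2. 1.4(100.36) + 1.7(10.09) + 0.3(28.92) = 140.50 + 17.15 + 8.68 = 166.33
3. 1.0(100.36) - 1.0(28.92) + 0.7(83.66) = 100.36 - 28.92 + 58.56 = 130.00
Combination 3 gives the minimum: 130.00 kips.

130.00 kips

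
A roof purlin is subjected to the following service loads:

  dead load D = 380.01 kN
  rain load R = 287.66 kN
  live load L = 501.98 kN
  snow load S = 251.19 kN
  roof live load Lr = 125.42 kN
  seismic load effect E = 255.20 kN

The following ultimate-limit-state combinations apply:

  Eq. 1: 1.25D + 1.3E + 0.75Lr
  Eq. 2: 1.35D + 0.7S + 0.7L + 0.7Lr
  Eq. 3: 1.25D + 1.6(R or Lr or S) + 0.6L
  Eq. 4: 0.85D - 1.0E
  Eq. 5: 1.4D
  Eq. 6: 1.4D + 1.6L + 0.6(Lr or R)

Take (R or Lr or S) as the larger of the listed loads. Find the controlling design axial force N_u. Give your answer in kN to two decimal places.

(R or Lr or S) → R = 287.66 kN; (Lr or R) → R = 287.66 kN.
Eq. 1: 1.25(380.01) + 1.3(255.20) + 0.75(125.42) = 475.01 + 331.76 + 94.07 = 900.84
Eq. 2: 1.35(380.01) + 0.7(251.19) + 0.7(501.98) + 0.7(125.42) = 1128.03
Eq. 3: 1.25(380.01) + 1.6(287.66) + 0.6(501.98) = 475.01 + 460.26 + 301.19 = 1236.46
Eq. 4: 0.85(380.01) - 1.0(255.20) = 323.01 - 255.20 = 67.81
Eq. 5: 1.4(380.01) = 532.01
Eq. 6: 1.4(380.01) + 1.6(501.98) + 0.6(287.66) = 532.01 + 803.17 + 172.60 = 1507.78
Maximum is from combination 6.

1507.78 kN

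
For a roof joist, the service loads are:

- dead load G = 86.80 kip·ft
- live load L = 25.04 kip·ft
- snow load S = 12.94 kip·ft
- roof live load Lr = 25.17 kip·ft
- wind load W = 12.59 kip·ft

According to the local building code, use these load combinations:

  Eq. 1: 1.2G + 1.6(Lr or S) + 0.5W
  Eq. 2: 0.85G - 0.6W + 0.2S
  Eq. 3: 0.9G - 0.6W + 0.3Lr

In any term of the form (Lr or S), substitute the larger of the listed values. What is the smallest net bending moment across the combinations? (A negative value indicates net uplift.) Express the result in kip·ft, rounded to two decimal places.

(Lr or S) → Lr = 25.17 kip·ft.
Eq. 1: 1.2(86.80) + 1.6(25.17) + 0.5(12.59) = 150.73
Eq. 2: 0.85(86.80) - 0.6(12.59) + 0.2(12.94) = 68.81
Eq. 3: 0.9(86.80) - 0.6(12.59) + 0.3(25.17) = 78.12
Combination 2 gives the minimum: 68.81 kip·ft.

68.81 kip·ft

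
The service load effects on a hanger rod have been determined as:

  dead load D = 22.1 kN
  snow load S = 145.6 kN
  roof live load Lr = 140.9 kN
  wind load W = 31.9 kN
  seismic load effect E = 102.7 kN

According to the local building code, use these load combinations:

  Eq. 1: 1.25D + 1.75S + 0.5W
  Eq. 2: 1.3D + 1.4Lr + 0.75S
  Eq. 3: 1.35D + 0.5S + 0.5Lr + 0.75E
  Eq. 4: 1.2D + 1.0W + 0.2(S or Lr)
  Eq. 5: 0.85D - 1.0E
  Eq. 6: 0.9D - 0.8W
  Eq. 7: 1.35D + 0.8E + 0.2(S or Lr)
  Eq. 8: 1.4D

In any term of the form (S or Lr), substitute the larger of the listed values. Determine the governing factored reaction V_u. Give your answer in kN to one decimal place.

335.2 kN

(S or Lr) → S = 145.6 kN.
Eq. 1: 1.25(22.1) + 1.75(145.6) + 0.5(31.9) = 27.6 + 254.8 + 16.0 = 298.4
Eq. 2: 1.3(22.1) + 1.4(140.9) + 0.75(145.6) = 28.7 + 197.3 + 109.2 = 335.2
Eq. 3: 1.35(22.1) + 0.5(145.6) + 0.5(140.9) + 0.75(102.7) = 29.8 + 72.8 + 70.5 + 77.0 = 250.1
Eq. 4: 1.2(22.1) + 1.0(31.9) + 0.2(145.6) = 26.5 + 31.9 + 29.1 = 87.5
Eq. 5: 0.85(22.1) - 1.0(102.7) = 18.8 - 102.7 = -83.9
Eq. 6: 0.9(22.1) - 0.8(31.9) = 19.9 - 25.5 = -5.6
Eq. 7: 1.35(22.1) + 0.8(102.7) + 0.2(145.6) = 29.8 + 82.2 + 29.1 = 141.1
Eq. 8: 1.4(22.1) = 30.9
Maximum is from combination 2.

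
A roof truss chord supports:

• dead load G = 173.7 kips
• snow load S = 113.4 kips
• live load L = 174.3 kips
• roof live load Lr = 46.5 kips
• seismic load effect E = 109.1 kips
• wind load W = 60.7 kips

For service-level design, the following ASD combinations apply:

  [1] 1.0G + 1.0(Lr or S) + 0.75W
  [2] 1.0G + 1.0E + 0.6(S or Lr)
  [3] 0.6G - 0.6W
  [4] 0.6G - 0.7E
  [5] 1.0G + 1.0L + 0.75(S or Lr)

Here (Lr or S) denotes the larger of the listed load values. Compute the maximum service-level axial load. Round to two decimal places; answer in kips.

(Lr or S) → S = 113.4 kips; (S or Lr) → S = 113.4 kips.
[1] 1.0(173.7) + 1.0(113.4) + 0.75(60.7) = 332.63
[2] 1.0(173.7) + 1.0(109.1) + 0.6(113.4) = 350.84
[3] 0.6(173.7) - 0.6(60.7) = 67.80
[4] 0.6(173.7) - 0.7(109.1) = 27.85
[5] 1.0(173.7) + 1.0(174.3) + 0.75(113.4) = 433.05
The controlling combination is 5, giving 433.05 kips.

433.05 kips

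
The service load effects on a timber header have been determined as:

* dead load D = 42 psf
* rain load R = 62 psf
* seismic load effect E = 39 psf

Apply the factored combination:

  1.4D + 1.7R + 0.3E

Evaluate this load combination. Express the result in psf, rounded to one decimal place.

1.4(42) + 1.7(62) + 0.3(39) = 58.8 + 105.4 + 11.7 = 175.9
q_u = 175.9 psf.

175.9 psf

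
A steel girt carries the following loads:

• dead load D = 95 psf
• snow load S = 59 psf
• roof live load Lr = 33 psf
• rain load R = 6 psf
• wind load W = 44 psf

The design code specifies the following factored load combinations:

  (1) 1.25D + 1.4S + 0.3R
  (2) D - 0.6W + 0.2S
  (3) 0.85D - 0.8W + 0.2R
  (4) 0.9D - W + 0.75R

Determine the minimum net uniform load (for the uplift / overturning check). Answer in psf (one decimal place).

46.0 psf

(1) 1.25(95) + 1.4(59) + 0.3(6) = 118.8 + 82.6 + 1.8 = 203.2
(2) 1.0(95) - 0.6(44) + 0.2(59) = 95.0 - 26.4 + 11.8 = 80.4
(3) 0.85(95) - 0.8(44) + 0.2(6) = 80.8 - 35.2 + 1.2 = 46.8
(4) 0.9(95) - 1.0(44) + 0.75(6) = 85.5 - 44.0 + 4.5 = 46.0
Combination 4 gives the minimum: 46.0 psf.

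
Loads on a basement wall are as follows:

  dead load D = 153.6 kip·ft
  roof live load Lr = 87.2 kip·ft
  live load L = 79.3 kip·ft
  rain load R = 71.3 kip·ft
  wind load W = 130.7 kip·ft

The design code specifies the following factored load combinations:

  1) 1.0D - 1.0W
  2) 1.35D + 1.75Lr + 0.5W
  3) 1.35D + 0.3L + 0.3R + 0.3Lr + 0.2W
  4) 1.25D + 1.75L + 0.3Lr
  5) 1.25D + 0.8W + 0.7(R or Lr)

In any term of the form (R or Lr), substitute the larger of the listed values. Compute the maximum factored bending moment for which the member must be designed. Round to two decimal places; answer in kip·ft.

425.31 kip·ft

(R or Lr) → Lr = 87.2 kip·ft.
1) 1.0(153.6) - 1.0(130.7) = 153.60 - 130.70 = 22.90
2) 1.35(153.6) + 1.75(87.2) + 0.5(130.7) = 207.36 + 152.60 + 65.35 = 425.31
3) 1.35(153.6) + 0.3(79.3) + 0.3(71.3) + 0.3(87.2) + 0.2(130.7) = 207.36 + 23.79 + 21.39 + 26.16 + 26.14 = 304.84
4) 1.25(153.6) + 1.75(79.3) + 0.3(87.2) = 192.00 + 138.78 + 26.16 = 356.94
5) 1.25(153.6) + 0.8(130.7) + 0.7(87.2) = 192.00 + 104.56 + 61.04 = 357.60
Combination 2 governs: M_u = 425.31 kip·ft.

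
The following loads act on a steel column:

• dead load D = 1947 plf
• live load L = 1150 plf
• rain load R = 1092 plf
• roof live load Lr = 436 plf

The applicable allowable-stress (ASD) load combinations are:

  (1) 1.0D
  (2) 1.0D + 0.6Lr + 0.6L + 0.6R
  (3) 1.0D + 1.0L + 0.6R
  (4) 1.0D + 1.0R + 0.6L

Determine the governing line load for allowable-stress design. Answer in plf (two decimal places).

3752.20 plf

(1) 1.0(1947) = 1947.00
(2) 1.0(1947) + 0.6(436) + 0.6(1150) + 0.6(1092) = 1947.00 + 261.60 + 690.00 + 655.20 = 3553.80
(3) 1.0(1947) + 1.0(1150) + 0.6(1092) = 1947.00 + 1150.00 + 655.20 = 3752.20
(4) 1.0(1947) + 1.0(1092) + 0.6(1150) = 1947.00 + 1092.00 + 690.00 = 3729.00
Maximum is from combination 3.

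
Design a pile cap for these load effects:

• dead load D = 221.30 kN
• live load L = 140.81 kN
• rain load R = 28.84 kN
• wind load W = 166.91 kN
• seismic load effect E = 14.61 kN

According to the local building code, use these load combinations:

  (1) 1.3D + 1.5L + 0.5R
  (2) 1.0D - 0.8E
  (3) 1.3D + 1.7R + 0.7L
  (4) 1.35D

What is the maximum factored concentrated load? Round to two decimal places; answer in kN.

513.33 kN

(1) 1.3(221.30) + 1.5(140.81) + 0.5(28.84) = 287.69 + 211.22 + 14.42 = 513.33
(2) 1.0(221.30) - 0.8(14.61) = 221.30 - 11.69 = 209.61
(3) 1.3(221.30) + 1.7(28.84) + 0.7(140.81) = 287.69 + 49.03 + 98.57 = 435.29
(4) 1.35(221.30) = 298.76
The controlling combination is 1, giving 513.33 kN.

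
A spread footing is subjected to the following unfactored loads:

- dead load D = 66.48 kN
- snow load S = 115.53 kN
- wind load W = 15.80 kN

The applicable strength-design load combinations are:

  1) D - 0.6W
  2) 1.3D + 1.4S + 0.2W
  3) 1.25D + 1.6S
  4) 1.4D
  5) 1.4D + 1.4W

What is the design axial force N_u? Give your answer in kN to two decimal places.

1) 1.0(66.48) - 0.6(15.80) = 57.00
2) 1.3(66.48) + 1.4(115.53) + 0.2(15.80) = 251.33
3) 1.25(66.48) + 1.6(115.53) = 267.95
4) 1.4(66.48) = 93.07
5) 1.4(66.48) + 1.4(15.80) = 115.19
The controlling combination is 3, giving 267.95 kN.

267.95 kN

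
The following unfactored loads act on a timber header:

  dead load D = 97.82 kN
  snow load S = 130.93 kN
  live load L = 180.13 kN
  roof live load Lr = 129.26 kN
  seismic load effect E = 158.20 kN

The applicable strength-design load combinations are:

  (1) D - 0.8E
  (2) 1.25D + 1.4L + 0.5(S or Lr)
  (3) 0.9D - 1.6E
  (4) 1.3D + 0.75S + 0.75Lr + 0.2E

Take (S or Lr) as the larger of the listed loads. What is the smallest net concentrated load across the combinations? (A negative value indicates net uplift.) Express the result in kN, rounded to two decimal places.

-165.08 kN

(S or Lr) → S = 130.93 kN.
(1) 1.0(97.82) - 0.8(158.20) = -28.74
(2) 1.25(97.82) + 1.4(180.13) + 0.5(130.93) = 439.92
(3) 0.9(97.82) - 1.6(158.20) = -165.08
(4) 1.3(97.82) + 0.75(130.93) + 0.75(129.26) + 0.2(158.20) = 353.95
Combination 3 gives the minimum: -165.08 kN.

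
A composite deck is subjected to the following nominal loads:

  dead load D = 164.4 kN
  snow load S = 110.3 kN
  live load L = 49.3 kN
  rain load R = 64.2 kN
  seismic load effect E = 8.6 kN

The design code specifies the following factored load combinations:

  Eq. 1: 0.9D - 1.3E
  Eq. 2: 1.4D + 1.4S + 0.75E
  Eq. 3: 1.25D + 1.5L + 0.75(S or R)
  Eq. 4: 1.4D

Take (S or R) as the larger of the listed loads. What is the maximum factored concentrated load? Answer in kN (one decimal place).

(S or R) → S = 110.3 kN.
Eq. 1: 0.9(164.4) - 1.3(8.6) = 148.0 - 11.2 = 136.8
Eq. 2: 1.4(164.4) + 1.4(110.3) + 0.75(8.6) = 391.0
Eq. 3: 1.25(164.4) + 1.5(49.3) + 0.75(110.3) = 205.5 + 74.0 + 82.7 = 362.2
Eq. 4: 1.4(164.4) = 230.2
The controlling combination is 2, giving 391.0 kN.

391.0 kN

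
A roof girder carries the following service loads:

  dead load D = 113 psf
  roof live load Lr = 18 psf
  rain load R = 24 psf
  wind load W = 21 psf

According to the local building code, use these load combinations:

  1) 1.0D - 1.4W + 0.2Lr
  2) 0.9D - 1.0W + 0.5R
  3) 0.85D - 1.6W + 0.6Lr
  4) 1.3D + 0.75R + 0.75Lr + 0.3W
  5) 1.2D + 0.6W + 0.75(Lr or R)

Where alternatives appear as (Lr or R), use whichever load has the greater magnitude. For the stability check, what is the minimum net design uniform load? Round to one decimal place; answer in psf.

73.3 psf

(Lr or R) → R = 24 psf.
1) 1.0(113) - 1.4(21) + 0.2(18) = 87.2
2) 0.9(113) - 1.0(21) + 0.5(24) = 92.7
3) 0.85(113) - 1.6(21) + 0.6(18) = 73.3
4) 1.3(113) + 0.75(24) + 0.75(18) + 0.3(21) = 184.7
5) 1.2(113) + 0.6(21) + 0.75(24) = 166.2
Combination 3 gives the minimum: 73.3 psf.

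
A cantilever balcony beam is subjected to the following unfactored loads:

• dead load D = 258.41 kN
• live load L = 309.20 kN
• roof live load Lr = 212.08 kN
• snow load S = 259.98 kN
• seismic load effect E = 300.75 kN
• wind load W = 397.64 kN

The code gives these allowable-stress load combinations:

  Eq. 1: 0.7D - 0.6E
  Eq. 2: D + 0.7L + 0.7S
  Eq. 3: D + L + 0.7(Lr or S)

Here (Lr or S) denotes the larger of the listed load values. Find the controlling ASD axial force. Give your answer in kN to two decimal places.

(Lr or S) → S = 259.98 kN.
Eq. 1: 0.7(258.41) - 0.6(300.75) = 180.89 - 180.45 = 0.44
Eq. 2: 1.0(258.41) + 0.7(309.20) + 0.7(259.98) = 258.41 + 216.44 + 181.99 = 656.84
Eq. 3: 1.0(258.41) + 1.0(309.20) + 0.7(259.98) = 258.41 + 309.20 + 181.99 = 749.60
Combination 3 governs: N = 749.60 kN.

749.60 kN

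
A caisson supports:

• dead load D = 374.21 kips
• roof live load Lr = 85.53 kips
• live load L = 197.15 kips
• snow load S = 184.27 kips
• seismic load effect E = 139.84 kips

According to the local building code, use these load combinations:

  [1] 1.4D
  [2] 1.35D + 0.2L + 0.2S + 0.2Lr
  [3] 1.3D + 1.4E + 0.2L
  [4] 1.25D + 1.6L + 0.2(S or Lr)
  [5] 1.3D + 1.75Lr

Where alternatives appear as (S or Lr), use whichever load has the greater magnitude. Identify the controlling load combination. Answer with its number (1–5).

Combination 4

(S or Lr) → S = 184.27 kips.
[1] 1.4(374.21) = 523.89
[2] 1.35(374.21) + 0.2(197.15) + 0.2(184.27) + 0.2(85.53) = 505.18 + 39.43 + 36.85 + 17.11 = 598.57
[3] 1.3(374.21) + 1.4(139.84) + 0.2(197.15) = 486.47 + 195.78 + 39.43 = 721.68
[4] 1.25(374.21) + 1.6(197.15) + 0.2(184.27) = 820.06
[5] 1.3(374.21) + 1.75(85.53) = 486.47 + 149.68 = 636.15
The largest value is 820.06 kips from combination 4.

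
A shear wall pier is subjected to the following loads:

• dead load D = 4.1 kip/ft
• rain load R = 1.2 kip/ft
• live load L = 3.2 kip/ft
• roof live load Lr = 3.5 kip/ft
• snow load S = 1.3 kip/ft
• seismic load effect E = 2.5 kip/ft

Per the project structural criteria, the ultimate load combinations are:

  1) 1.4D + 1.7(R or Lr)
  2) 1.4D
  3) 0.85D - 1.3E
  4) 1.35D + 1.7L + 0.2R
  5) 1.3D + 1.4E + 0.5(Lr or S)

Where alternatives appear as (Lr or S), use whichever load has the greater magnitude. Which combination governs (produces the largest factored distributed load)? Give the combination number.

Combination 1

(R or Lr) → Lr = 3.5 kip/ft; (Lr or S) → Lr = 3.5 kip/ft.
1) 1.4(4.1) + 1.7(3.5) = 5.74 + 5.95 = 11.69
2) 1.4(4.1) = 5.74
3) 0.85(4.1) - 1.3(2.5) = 3.49 - 3.25 = 0.24
4) 1.35(4.1) + 1.7(3.2) + 0.2(1.2) = 5.54 + 5.44 + 0.24 = 11.22
5) 1.3(4.1) + 1.4(2.5) + 0.5(3.5) = 5.33 + 3.50 + 1.75 = 10.58
The largest value is 11.69 kip/ft from combination 1.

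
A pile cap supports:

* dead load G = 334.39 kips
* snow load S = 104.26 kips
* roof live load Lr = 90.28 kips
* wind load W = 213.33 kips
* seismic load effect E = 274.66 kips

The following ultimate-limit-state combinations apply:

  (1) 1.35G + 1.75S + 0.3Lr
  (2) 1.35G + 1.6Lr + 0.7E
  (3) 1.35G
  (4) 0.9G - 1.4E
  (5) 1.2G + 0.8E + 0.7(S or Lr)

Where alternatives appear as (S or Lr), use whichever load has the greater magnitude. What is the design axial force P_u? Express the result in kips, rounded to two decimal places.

788.14 kips

(S or Lr) → S = 104.26 kips.
(1) 1.35(334.39) + 1.75(104.26) + 0.3(90.28) = 451.43 + 182.46 + 27.08 = 660.97
(2) 1.35(334.39) + 1.6(90.28) + 0.7(274.66) = 451.43 + 144.45 + 192.26 = 788.14
(3) 1.35(334.39) = 451.43
(4) 0.9(334.39) - 1.4(274.66) = 300.95 - 384.52 = -83.57
(5) 1.2(334.39) + 0.8(274.66) + 0.7(104.26) = 401.27 + 219.73 + 72.98 = 693.98
Combination 2 governs: P_u = 788.14 kips.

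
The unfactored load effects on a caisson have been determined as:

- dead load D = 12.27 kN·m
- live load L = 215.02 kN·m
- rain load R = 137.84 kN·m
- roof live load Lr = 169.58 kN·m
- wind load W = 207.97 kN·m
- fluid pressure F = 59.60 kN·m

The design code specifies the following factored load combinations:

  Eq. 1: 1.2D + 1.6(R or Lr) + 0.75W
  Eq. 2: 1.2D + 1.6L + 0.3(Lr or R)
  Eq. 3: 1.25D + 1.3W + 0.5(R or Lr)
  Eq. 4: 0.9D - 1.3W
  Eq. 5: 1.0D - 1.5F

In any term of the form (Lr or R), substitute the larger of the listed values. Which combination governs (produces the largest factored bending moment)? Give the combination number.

(R or Lr) → Lr = 169.58 kN·m; (Lr or R) → Lr = 169.58 kN·m.
Eq. 1: 1.2(12.27) + 1.6(169.58) + 0.75(207.97) = 14.72 + 271.33 + 155.98 = 442.03
Eq. 2: 1.2(12.27) + 1.6(215.02) + 0.3(169.58) = 409.63
Eq. 3: 1.25(12.27) + 1.3(207.97) + 0.5(169.58) = 15.34 + 270.36 + 84.79 = 370.49
Eq. 4: 0.9(12.27) - 1.3(207.97) = 11.04 - 270.36 = -259.32
Eq. 5: 1.0(12.27) - 1.5(59.60) = 12.27 - 89.40 = -77.13
The largest value is 442.03 kN·m from combination 1.

Combination 1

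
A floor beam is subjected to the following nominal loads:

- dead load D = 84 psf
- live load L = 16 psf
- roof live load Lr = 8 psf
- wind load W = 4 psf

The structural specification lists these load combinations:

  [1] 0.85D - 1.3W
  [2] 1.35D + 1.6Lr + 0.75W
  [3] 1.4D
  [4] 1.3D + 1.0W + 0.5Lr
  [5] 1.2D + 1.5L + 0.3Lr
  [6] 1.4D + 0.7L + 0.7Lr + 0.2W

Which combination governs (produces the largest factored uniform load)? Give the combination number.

Combination 6

[1] 0.85(84) - 1.3(4) = 66.20
[2] 1.35(84) + 1.6(8) + 0.75(4) = 129.20
[3] 1.4(84) = 117.60
[4] 1.3(84) + 1.0(4) + 0.5(8) = 117.20
[5] 1.2(84) + 1.5(16) + 0.3(8) = 127.20
[6] 1.4(84) + 0.7(16) + 0.7(8) + 0.2(4) = 135.20
The largest value is 135.20 psf from combination 6.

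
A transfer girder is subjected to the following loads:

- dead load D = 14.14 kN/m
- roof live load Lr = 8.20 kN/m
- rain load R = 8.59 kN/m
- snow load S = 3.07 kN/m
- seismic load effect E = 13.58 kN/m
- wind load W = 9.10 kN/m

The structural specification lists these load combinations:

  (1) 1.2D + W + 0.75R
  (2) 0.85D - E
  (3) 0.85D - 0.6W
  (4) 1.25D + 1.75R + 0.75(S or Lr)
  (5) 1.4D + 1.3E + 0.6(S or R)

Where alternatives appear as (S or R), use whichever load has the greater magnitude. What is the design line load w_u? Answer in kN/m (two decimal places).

42.60 kN/m

(S or Lr) → Lr = 8.20 kN/m; (S or R) → R = 8.59 kN/m.
(1) 1.2(14.14) + 1.0(9.10) + 0.75(8.59) = 16.97 + 9.10 + 6.44 = 32.51
(2) 0.85(14.14) - 1.0(13.58) = 12.02 - 13.58 = -1.56
(3) 0.85(14.14) - 0.6(9.10) = 12.02 - 5.46 = 6.56
(4) 1.25(14.14) + 1.75(8.59) + 0.75(8.20) = 17.68 + 15.03 + 6.15 = 38.86
(5) 1.4(14.14) + 1.3(13.58) + 0.6(8.59) = 19.80 + 17.65 + 5.15 = 42.60
Combination 5 governs: w_u = 42.60 kN/m.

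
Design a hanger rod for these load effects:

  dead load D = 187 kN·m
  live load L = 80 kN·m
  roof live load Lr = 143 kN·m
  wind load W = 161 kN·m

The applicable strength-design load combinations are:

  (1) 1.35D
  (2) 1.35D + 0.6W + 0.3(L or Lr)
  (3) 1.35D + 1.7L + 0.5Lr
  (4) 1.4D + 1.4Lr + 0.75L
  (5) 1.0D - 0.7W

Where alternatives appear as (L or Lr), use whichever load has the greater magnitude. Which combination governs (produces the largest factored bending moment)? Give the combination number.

(L or Lr) → Lr = 143 kN·m.
(1) 1.35(187) = 252.5
(2) 1.35(187) + 0.6(161) + 0.3(143) = 392.0
(3) 1.35(187) + 1.7(80) + 0.5(143) = 460.0
(4) 1.4(187) + 1.4(143) + 0.75(80) = 522.0
(5) 1.0(187) - 0.7(161) = 74.3
The largest value is 522.0 kN·m from combination 4.

Combination 4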